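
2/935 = 2/935 = 0.00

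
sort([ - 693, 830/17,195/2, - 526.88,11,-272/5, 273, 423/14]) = [ - 693,  -  526.88, - 272/5,11, 423/14,830/17,195/2,273]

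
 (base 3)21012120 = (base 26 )7k1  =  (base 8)12205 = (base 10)5253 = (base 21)BJ3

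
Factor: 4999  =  4999^1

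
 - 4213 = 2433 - 6646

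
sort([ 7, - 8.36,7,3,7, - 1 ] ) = [ - 8.36, - 1, 3,7,7,7]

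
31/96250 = 31/96250= 0.00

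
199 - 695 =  - 496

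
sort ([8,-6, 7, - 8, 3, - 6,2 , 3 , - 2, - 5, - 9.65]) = [ - 9.65,  -  8, - 6,-6, - 5, - 2, 2, 3,3,7,8 ]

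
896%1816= 896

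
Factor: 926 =2^1*463^1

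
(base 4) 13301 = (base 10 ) 497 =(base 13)2C3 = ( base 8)761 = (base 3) 200102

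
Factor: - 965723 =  - 11^1*87793^1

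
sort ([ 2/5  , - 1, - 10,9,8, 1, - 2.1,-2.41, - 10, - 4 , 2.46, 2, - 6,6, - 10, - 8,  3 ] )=[ - 10, - 10,  -  10, - 8,  -  6, - 4,-2.41 , - 2.1, - 1, 2/5,  1,2,2.46, 3, 6,8,9] 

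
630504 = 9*70056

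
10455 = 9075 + 1380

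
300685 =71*4235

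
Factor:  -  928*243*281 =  - 2^5* 3^5*29^1*281^1 = - 63366624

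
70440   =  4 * 17610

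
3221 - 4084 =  - 863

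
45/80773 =45/80773 = 0.00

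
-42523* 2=-85046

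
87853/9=87853/9 = 9761.44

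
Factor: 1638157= 337^1*4861^1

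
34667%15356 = 3955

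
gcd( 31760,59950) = 10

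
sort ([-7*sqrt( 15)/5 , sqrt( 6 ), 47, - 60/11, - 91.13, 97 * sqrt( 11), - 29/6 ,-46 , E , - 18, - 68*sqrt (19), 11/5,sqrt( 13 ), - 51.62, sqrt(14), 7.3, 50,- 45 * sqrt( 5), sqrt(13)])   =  [ - 68* sqrt (19 ),  -  45*sqrt( 5 ), - 91.13, - 51.62,- 46,- 18,  -  60/11, - 7*sqrt (15 )/5,-29/6, 11/5, sqrt( 6),E , sqrt( 13), sqrt( 13),sqrt ( 14 ), 7.3, 47, 50, 97*sqrt(11)] 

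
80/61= 1 + 19/61 = 1.31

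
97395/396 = 245 + 125/132 = 245.95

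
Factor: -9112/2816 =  - 2^( - 5)*11^( - 1 )*17^1*67^1 = - 1139/352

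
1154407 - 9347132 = - 8192725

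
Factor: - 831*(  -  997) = 3^1*277^1*997^1 =828507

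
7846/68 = 3923/34 = 115.38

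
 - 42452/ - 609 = 69 + 431/609 = 69.71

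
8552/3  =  2850 + 2/3 = 2850.67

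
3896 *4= 15584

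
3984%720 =384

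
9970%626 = 580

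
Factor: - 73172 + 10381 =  - 62791 = -62791^1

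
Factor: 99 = 3^2*11^1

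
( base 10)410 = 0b110011010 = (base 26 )fk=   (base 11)343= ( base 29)e4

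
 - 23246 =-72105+48859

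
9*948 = 8532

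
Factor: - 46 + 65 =19^1 = 19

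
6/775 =6/775  =  0.01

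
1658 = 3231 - 1573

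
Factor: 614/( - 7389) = - 2^1*  3^(  -  2)*307^1*821^( - 1)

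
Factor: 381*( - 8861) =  -3^1*127^1 *8861^1 = -  3376041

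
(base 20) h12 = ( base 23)cke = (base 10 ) 6822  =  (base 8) 15246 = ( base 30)7HC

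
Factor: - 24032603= - 7^1* 3433229^1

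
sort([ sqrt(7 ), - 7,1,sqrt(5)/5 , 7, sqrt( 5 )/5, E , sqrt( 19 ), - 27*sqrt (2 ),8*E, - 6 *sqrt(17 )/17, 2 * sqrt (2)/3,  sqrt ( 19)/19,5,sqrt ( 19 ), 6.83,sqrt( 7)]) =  [ - 27*sqrt( 2) , - 7,-6 * sqrt(17)/17,sqrt( 19 )/19,  sqrt( 5) /5,sqrt ( 5)/5,2*sqrt( 2 )/3,1,sqrt ( 7 ), sqrt(7), E,sqrt( 19 ),sqrt ( 19), 5, 6.83,7,8*E ]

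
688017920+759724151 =1447742071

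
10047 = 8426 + 1621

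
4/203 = 4/203= 0.02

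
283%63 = 31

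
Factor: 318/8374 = 3/79= 3^1*79^(-1)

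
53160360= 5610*9476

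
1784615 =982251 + 802364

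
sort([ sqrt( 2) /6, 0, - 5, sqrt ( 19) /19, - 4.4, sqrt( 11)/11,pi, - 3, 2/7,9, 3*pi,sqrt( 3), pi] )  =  [ - 5, -4.4, - 3, 0, sqrt( 19)/19, sqrt( 2) /6,  2/7, sqrt( 11)/11,sqrt( 3 ), pi,pi, 9,3*pi ] 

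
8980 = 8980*1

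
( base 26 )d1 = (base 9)416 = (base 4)11103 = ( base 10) 339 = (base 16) 153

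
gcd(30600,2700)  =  900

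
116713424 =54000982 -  - 62712442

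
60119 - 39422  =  20697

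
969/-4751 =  - 1  +  3782/4751 =- 0.20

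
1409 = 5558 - 4149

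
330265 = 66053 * 5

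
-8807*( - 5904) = 51996528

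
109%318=109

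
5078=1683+3395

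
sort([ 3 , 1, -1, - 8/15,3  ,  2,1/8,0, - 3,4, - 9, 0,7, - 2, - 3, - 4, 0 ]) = [ - 9, - 4, -3 ,  -  3, - 2, - 1, - 8/15,0,0,  0,1/8,1,2,3,3,4,7 ]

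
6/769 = 6/769 = 0.01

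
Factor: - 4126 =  - 2^1*2063^1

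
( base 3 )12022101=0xf1f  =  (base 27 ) 58A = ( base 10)3871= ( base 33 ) 3ia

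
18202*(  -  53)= -964706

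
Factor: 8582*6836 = 58666552= 2^3*7^1 * 613^1*1709^1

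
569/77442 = 569/77442 = 0.01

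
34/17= 2 = 2.00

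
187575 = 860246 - 672671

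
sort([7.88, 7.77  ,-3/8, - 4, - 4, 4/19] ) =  [  -  4, - 4 ,-3/8,4/19, 7.77, 7.88 ]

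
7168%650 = 18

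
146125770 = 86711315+59414455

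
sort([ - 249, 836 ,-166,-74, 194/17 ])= [- 249,  -  166, - 74,194/17, 836]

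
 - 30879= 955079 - 985958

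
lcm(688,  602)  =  4816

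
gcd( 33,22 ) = 11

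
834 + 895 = 1729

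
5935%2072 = 1791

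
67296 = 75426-8130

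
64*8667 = 554688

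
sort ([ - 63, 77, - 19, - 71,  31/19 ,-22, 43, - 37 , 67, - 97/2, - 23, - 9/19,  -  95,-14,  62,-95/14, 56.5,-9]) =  [-95, - 71, - 63, - 97/2 , - 37, - 23, - 22, - 19, - 14, - 9, - 95/14, - 9/19, 31/19,43,56.5 , 62,67,77]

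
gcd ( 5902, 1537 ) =1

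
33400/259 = 33400/259  =  128.96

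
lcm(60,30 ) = 60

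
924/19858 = 462/9929 = 0.05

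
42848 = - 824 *( - 52 )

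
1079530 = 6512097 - 5432567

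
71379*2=142758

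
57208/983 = 57208/983 = 58.20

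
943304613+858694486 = 1801999099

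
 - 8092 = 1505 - 9597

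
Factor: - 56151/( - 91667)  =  3^2 * 17^1*31^( - 1) * 367^1*2957^( - 1 ) 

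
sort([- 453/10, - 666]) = [  -  666, - 453/10] 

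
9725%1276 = 793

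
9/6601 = 9/6601 = 0.00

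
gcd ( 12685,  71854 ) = 1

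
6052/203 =29 +165/203 = 29.81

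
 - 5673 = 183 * ( - 31) 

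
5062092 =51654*98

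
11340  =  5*2268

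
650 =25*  26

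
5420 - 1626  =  3794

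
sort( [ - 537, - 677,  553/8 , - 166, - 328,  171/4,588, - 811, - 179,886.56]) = [-811,-677 , - 537, - 328, - 179, - 166, 171/4,553/8 , 588, 886.56 ] 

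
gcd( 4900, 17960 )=20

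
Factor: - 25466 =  - 2^1*7^1 *17^1*107^1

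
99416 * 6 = 596496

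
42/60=7/10 = 0.70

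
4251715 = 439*9685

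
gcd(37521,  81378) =99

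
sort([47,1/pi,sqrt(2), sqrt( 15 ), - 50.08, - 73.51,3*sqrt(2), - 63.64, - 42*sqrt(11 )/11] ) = [-73.51, - 63.64,-50.08,  -  42*sqrt ( 11 )/11,1/pi,sqrt( 2),sqrt(15 ), 3*sqrt(2), 47 ] 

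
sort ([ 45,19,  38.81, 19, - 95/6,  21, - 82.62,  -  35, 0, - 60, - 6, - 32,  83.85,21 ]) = [ - 82.62,-60, - 35, -32, - 95/6, - 6,0,19,19, 21, 21,38.81,45, 83.85]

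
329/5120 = 329/5120  =  0.06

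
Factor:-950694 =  - 2^1 * 3^1*158449^1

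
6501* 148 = 962148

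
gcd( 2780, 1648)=4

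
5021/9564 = 5021/9564 = 0.52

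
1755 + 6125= 7880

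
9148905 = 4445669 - - 4703236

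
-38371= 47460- 85831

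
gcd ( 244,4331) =61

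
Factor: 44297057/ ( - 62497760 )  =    -  2^(-5) * 5^(-1 )*7^1*13^( - 1) * 23^1*73^1*3769^1*30047^( - 1 ) 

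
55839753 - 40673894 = 15165859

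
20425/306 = 66 + 229/306 = 66.75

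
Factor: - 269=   -  269^1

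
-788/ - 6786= 394/3393 =0.12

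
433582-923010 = - 489428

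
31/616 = 31/616  =  0.05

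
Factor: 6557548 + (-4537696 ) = 2^2*3^2*19^1*2953^1 = 2019852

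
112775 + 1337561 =1450336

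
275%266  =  9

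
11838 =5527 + 6311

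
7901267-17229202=- 9327935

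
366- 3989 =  - 3623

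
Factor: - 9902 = - 2^1  *4951^1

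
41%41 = 0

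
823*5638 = 4640074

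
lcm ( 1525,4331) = 108275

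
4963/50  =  99+13/50 = 99.26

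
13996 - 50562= - 36566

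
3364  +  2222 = 5586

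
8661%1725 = 36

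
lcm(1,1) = 1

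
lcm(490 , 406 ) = 14210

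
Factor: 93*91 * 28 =236964 = 2^2*3^1*7^2*13^1 * 31^1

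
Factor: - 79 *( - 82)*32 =2^6*41^1*79^1 =207296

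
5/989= 5/989 = 0.01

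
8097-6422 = 1675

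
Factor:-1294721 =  -1294721^1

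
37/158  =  37/158 =0.23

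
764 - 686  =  78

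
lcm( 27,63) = 189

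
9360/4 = 2340 = 2340.00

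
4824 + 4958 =9782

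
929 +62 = 991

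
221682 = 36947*6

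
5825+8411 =14236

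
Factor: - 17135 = -5^1* 23^1 * 149^1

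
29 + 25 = 54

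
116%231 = 116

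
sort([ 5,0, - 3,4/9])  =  [ - 3  ,  0,4/9, 5]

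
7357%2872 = 1613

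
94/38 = 47/19=   2.47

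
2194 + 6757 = 8951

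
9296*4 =37184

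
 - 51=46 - 97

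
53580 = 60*893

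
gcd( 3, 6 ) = 3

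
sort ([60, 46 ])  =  [46, 60 ] 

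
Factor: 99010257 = 3^1*33003419^1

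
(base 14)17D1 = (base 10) 4299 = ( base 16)10cb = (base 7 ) 15351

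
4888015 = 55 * 88873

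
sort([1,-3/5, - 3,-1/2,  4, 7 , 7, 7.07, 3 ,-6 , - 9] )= [-9,-6,-3 , - 3/5,-1/2,1,3,4,  7,7,7.07] 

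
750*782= 586500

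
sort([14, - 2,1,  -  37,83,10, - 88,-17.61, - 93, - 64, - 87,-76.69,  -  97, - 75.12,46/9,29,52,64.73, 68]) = [-97, - 93, - 88, - 87, - 76.69,-75.12, - 64, - 37,-17.61, - 2,1,46/9,10,14,29,52,64.73,68, 83 ] 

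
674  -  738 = -64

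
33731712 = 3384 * 9968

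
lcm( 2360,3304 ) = 16520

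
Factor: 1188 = 2^2*3^3*11^1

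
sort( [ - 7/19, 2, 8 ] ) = [ -7/19,2, 8 ]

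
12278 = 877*14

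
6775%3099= 577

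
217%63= 28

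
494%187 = 120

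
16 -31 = -15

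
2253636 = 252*8943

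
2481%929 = 623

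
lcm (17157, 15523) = 325983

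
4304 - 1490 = 2814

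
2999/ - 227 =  - 14+179/227 = - 13.21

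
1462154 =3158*463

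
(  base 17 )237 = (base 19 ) 1E9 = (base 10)636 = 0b1001111100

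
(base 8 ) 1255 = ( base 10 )685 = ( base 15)30a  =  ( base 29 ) NI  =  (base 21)1bd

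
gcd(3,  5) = 1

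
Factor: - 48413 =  - 48413^1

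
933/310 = 3 + 3/310 = 3.01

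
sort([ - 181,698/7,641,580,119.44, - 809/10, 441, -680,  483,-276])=[ - 680, - 276,  -  181, - 809/10,  698/7, 119.44,441, 483,580, 641 ]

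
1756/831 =2 + 94/831 = 2.11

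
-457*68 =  - 31076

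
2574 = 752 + 1822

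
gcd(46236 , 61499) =1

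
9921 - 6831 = 3090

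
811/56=811/56= 14.48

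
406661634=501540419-94878785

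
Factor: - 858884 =-2^2*13^1*83^1*199^1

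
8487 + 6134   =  14621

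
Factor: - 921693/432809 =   -  3^1*13^( - 3 )*79^1*197^( - 1)*3889^1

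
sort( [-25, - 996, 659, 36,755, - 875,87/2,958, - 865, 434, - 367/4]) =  [ - 996 , - 875, - 865, - 367/4, - 25,36, 87/2,434, 659, 755, 958]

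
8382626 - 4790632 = 3591994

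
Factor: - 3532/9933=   -  2^2 * 3^( - 1 )*7^(-1) *11^(  -  1)*43^ ( - 1)*883^1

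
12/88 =3/22 = 0.14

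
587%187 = 26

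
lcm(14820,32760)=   622440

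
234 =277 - 43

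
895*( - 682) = - 610390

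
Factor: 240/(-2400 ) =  - 1/10 = -2^( -1) * 5^( - 1)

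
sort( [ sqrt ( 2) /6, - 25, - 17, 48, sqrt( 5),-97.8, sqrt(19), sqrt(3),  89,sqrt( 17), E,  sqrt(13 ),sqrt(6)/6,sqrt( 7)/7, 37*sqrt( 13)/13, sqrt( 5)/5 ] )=[ - 97.8, - 25, - 17,  sqrt( 2)/6,  sqrt( 7)/7, sqrt( 6)/6 , sqrt (5)/5 , sqrt (3), sqrt(5 ),E,sqrt(13),sqrt( 17 ), sqrt(19),  37 *sqrt(13)/13  ,  48,89]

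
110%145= 110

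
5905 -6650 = - 745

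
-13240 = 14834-28074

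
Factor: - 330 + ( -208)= -538 = - 2^1 *269^1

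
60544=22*2752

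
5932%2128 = 1676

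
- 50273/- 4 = 12568+1/4 = 12568.25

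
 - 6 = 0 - 6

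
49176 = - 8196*(-6 )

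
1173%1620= 1173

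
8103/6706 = 1 + 1397/6706  =  1.21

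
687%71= 48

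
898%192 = 130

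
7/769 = 7/769= 0.01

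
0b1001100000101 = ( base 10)4869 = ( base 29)5mq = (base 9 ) 6610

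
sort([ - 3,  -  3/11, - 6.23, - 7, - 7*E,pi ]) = [-7*E, - 7, - 6.23,-3, - 3/11, pi]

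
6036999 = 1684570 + 4352429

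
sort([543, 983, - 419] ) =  [ - 419,543, 983 ]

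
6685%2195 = 100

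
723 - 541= 182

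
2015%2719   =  2015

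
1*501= 501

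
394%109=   67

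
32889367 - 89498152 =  - 56608785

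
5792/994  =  2896/497= 5.83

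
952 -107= 845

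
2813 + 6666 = 9479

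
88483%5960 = 5043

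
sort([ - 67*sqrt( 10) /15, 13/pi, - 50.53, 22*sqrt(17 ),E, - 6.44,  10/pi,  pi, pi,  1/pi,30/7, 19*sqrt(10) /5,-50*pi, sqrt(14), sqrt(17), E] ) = [ - 50*pi, - 50.53, - 67*sqrt(10) /15 ,-6.44,1/pi, E,E,pi,  pi,10/pi, sqrt( 14), sqrt( 17), 13/pi,30/7, 19*sqrt( 10)/5,  22*sqrt (17) ] 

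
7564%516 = 340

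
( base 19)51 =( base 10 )96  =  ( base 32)30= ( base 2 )1100000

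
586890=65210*9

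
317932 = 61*5212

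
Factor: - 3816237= - 3^1*1272079^1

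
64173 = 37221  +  26952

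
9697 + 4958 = 14655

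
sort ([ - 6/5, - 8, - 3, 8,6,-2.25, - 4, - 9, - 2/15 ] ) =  [ - 9, - 8, - 4 ,-3, - 2.25, - 6/5, - 2/15,6,8 ] 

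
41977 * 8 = 335816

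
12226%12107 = 119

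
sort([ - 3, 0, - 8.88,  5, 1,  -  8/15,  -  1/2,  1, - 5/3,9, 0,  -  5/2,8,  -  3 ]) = [ - 8.88,  -  3,  -  3,  -  5/2, - 5/3, - 8/15,  -  1/2 , 0, 0, 1 , 1, 5, 8,9]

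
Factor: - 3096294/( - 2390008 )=2^( - 2)*3^1*179^( - 1)*1669^(  -  1)*516049^1  =  1548147/1195004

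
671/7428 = 671/7428 = 0.09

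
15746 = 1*15746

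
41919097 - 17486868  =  24432229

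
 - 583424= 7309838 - 7893262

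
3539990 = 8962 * 395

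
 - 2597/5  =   - 520 + 3/5 = - 519.40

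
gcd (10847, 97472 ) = 1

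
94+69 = 163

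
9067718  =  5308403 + 3759315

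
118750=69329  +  49421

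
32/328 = 4/41 = 0.10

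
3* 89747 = 269241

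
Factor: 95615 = 5^1*13^1*1471^1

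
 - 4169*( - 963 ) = 4014747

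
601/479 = 1  +  122/479 = 1.25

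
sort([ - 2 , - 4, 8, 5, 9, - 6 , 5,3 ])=[ - 6, -4,-2 , 3,5, 5,8, 9 ]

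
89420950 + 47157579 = 136578529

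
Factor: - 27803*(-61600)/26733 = 244666400/3819 = 2^5*3^( - 1) * 5^2*11^1*19^( - 1)*67^ ( - 1 )*27803^1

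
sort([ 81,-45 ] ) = [ - 45, 81] 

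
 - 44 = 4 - 48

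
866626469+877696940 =1744323409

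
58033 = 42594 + 15439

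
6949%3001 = 947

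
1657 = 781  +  876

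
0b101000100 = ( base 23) e2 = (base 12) 230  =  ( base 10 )324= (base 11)275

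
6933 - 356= 6577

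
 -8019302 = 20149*( - 398)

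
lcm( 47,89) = 4183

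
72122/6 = 36061/3 = 12020.33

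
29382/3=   9794 = 9794.00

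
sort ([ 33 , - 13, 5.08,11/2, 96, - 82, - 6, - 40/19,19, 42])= [ - 82, - 13,-6, - 40/19, 5.08, 11/2,  19, 33, 42, 96] 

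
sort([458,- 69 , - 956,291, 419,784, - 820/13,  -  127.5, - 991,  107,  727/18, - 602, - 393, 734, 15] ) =[ - 991, - 956, - 602, - 393, - 127.5,-69, - 820/13, 15, 727/18,  107,291,419,  458, 734,784]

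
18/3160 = 9/1580 = 0.01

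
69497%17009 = 1461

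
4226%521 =58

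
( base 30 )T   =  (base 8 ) 35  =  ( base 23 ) 16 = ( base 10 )29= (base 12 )25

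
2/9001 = 2/9001= 0.00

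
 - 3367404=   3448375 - 6815779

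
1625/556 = 1625/556 = 2.92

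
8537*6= 51222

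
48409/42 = 48409/42 = 1152.60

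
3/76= 3/76 = 0.04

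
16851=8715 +8136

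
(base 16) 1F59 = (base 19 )1347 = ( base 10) 8025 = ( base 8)17531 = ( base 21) I43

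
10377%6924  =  3453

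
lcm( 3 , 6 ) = 6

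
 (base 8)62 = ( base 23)24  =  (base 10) 50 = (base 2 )110010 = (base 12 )42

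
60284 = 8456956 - 8396672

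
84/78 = 1 + 1/13 = 1.08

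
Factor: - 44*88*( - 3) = 2^5*3^1*11^2 = 11616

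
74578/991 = 74578/991 = 75.26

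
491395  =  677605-186210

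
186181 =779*239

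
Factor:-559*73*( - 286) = 11670802 = 2^1*11^1*13^2*43^1*73^1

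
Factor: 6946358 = 2^1*601^1*5779^1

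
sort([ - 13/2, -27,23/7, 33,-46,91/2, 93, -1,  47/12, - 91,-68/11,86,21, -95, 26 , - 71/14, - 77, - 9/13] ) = [  -  95,- 91, - 77,-46, - 27,  -  13/2, - 68/11,-71/14 , -1, - 9/13,23/7,  47/12, 21 , 26,33 , 91/2,86,93 ]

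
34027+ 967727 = 1001754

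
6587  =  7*941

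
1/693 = 1/693  =  0.00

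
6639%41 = 38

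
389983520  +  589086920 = 979070440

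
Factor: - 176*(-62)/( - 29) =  - 10912/29 = - 2^5*11^1 * 29^(-1 ) * 31^1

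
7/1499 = 7/1499 = 0.00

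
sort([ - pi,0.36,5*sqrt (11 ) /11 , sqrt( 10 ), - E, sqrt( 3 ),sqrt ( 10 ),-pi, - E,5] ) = [-pi,-pi, - E,  -  E,  0.36,5*sqrt(11 ) /11,  sqrt(3 ),sqrt(10), sqrt( 10 ) , 5] 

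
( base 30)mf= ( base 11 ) 564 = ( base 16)2A3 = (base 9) 830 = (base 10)675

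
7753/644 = 12+ 25/644 = 12.04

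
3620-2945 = 675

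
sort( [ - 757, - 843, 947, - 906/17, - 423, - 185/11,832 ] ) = [ - 843,-757, - 423,-906/17,-185/11, 832, 947]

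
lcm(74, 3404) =3404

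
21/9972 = 7/3324= 0.00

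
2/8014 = 1/4007 = 0.00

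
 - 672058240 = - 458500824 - 213557416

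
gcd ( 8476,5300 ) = 4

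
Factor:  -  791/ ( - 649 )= 7^1 * 11^(- 1)*59^( - 1 )*113^1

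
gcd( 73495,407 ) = 1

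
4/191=4/191 = 0.02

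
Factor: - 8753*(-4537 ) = 13^1*349^1 * 8753^1 = 39712361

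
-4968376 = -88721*56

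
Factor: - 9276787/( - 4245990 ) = 2^ ( - 1)*3^ ( - 1)*5^( - 1 )*7^( - 1 )*13^1*20219^( - 1 )*713599^1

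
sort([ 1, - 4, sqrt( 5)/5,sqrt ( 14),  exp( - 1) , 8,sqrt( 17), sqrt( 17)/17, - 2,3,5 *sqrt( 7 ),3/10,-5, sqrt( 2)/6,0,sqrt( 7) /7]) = [ - 5, -4, -2,  0, sqrt( 2)/6, sqrt (17 ) /17, 3/10,  exp( - 1 ),sqrt(7 ) /7,sqrt( 5)/5, 1,3,sqrt( 14),  sqrt( 17), 8, 5*sqrt( 7)] 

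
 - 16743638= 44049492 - 60793130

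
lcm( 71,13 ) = 923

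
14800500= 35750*414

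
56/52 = 14/13 = 1.08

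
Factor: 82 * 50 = 4100 = 2^2*5^2 * 41^1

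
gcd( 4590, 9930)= 30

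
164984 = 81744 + 83240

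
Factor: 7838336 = 2^7*11^1*19^1*293^1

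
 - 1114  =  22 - 1136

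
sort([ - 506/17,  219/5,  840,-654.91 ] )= [ -654.91,-506/17,219/5, 840]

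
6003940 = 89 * 67460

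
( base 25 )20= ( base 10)50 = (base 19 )2c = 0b110010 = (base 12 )42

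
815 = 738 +77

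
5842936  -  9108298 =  - 3265362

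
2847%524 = 227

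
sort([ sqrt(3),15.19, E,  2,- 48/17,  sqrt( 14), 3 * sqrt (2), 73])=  [ - 48/17, sqrt( 3),  2,E,sqrt(14), 3*sqrt( 2 ),15.19,73 ]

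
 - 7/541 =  - 1+534/541 = - 0.01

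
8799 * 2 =17598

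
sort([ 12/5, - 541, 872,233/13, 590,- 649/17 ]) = [ - 541, - 649/17,12/5,233/13, 590,872 ] 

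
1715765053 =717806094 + 997958959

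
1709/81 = 21 + 8/81 = 21.10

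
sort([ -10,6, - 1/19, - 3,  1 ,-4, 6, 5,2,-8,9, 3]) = [ - 10, -8, - 4 ,-3,  -  1/19,  1 , 2,  3, 5, 6,6 , 9] 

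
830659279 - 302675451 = 527983828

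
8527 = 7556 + 971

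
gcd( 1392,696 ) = 696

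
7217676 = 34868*207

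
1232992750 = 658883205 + 574109545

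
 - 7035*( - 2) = 14070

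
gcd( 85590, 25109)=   1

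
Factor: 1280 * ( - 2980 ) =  - 2^10*5^2*149^1  =  - 3814400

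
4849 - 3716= 1133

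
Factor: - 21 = - 3^1*7^1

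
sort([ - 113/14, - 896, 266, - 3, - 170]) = [  -  896, - 170, - 113/14, - 3,266 ] 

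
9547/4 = 2386 + 3/4 = 2386.75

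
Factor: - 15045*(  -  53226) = 800785170 = 2^1*3^3*5^1*17^1*59^1*2957^1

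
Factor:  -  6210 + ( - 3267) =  - 3^6*13^1 = - 9477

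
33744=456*74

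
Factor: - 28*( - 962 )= 26936 = 2^3*7^1*13^1*37^1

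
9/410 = 9/410 = 0.02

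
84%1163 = 84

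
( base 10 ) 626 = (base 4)21302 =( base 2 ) 1001110010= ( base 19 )1di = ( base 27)n5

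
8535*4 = 34140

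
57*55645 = 3171765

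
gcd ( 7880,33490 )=1970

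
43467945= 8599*5055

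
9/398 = 9/398 = 0.02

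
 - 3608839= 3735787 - 7344626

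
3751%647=516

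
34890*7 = 244230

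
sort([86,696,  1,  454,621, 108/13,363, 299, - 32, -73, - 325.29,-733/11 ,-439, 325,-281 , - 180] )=[ - 439 , - 325.29,-281, - 180,-73, - 733/11, - 32, 1,108/13, 86,299 , 325,363,454 , 621, 696] 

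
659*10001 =6590659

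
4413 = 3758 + 655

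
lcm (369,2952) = 2952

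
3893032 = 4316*902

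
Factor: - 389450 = -2^1*5^2*7789^1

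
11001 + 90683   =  101684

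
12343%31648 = 12343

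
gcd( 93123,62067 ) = 3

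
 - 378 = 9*( - 42)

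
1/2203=1/2203 = 0.00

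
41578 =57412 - 15834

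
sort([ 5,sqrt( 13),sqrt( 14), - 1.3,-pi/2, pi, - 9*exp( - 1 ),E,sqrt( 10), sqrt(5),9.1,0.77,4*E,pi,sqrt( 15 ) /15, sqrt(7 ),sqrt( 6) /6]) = [  -  9*exp( - 1 ), - pi/2, - 1.3,  sqrt(15 )/15, sqrt( 6) /6,0.77,sqrt( 5 ),  sqrt( 7 ) , E,pi,pi , sqrt( 10),  sqrt( 13 ), sqrt (14 ), 5 , 9.1,4*E ] 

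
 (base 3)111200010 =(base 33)950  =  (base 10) 9966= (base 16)26ee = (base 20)14I6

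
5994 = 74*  81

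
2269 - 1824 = 445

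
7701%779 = 690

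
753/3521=753/3521 = 0.21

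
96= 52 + 44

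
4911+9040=13951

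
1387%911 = 476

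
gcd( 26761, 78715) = 7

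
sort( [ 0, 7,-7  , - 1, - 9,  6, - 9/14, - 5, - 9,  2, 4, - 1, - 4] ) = [- 9, - 9, -7, -5, - 4 , - 1, - 1, - 9/14,0 , 2,4,6, 7]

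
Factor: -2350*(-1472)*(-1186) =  - 2^8 * 5^2*23^1*47^1*593^1 = - 4102611200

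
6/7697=6/7697= 0.00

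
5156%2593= 2563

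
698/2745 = 698/2745 = 0.25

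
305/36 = 305/36  =  8.47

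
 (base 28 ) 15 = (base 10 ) 33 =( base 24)19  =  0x21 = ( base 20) 1D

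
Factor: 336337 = 317^1*1061^1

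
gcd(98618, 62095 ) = 1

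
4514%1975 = 564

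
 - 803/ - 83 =803/83 = 9.67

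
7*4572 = 32004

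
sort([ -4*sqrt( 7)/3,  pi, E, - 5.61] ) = [ - 5.61, - 4*sqrt( 7) /3,E, pi ]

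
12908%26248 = 12908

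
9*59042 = 531378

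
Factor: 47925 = 3^3*5^2*71^1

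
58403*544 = 31771232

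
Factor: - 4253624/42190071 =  - 2^3*3^( - 1) * 7^( - 1)*11^( - 1 )*197^1 * 2699^1*182641^( - 1) 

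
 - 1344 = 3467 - 4811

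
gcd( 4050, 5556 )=6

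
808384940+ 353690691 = 1162075631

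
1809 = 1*1809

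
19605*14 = 274470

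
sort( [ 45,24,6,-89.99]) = [  -  89.99,6, 24 , 45 ] 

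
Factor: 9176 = 2^3 * 31^1*37^1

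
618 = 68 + 550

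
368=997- 629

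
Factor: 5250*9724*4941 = 252242991000 = 2^3* 3^5*5^3*7^1*11^1*13^1*17^1*61^1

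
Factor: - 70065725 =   -  5^2*479^1*5851^1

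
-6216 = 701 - 6917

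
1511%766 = 745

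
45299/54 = 45299/54 = 838.87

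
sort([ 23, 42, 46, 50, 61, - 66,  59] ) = [-66, 23, 42, 46,50, 59, 61 ]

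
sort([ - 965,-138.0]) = [  -  965, - 138.0]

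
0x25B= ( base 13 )375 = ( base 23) 135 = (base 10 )603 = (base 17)218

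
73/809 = 73/809= 0.09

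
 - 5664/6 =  - 944=- 944.00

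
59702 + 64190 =123892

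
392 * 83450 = 32712400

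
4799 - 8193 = -3394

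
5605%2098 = 1409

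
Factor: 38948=2^2 * 7^1*13^1*107^1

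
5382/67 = 5382/67 = 80.33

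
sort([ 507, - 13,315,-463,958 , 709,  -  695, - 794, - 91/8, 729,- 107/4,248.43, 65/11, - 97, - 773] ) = [ - 794, - 773, - 695,  -  463,-97,-107/4,-13, -91/8,65/11,248.43,315,  507, 709,729,958]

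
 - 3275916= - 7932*413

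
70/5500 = 7/550 = 0.01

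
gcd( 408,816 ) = 408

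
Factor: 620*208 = 128960 = 2^6*5^1*13^1*31^1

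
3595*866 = 3113270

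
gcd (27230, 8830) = 10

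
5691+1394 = 7085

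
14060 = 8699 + 5361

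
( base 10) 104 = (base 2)1101000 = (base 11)95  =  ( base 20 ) 54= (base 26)40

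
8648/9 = 960  +  8/9 = 960.89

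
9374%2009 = 1338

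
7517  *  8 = 60136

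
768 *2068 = 1588224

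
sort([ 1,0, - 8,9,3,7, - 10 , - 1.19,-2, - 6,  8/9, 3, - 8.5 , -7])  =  [  -  10,  -  8.5, - 8, - 7, - 6, - 2,- 1.19,0, 8/9,1, 3,3,  7,9]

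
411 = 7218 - 6807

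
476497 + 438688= 915185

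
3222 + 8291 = 11513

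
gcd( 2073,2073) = 2073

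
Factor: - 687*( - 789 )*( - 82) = - 2^1*3^2*41^1*229^1*263^1= -44447526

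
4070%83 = 3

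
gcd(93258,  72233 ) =1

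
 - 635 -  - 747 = 112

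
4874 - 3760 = 1114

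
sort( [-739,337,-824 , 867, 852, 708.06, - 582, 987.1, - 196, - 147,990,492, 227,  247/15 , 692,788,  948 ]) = [ - 824, - 739 , - 582, - 196,-147,247/15,227, 337,492, 692, 708.06,788, 852,  867,  948,987.1, 990 ]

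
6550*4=26200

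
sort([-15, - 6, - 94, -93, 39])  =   [-94,-93, - 15, - 6, 39] 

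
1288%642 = 4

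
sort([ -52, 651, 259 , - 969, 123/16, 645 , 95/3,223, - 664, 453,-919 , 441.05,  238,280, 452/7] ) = [ - 969, - 919,- 664, - 52,  123/16,95/3,452/7,  223 , 238,  259, 280 , 441.05 , 453, 645 , 651]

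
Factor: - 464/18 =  - 2^3*3^( - 2) * 29^1 = - 232/9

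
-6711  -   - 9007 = 2296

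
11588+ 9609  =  21197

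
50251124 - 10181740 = 40069384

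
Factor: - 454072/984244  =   - 113518/246061=-2^1 * 211^1*241^( - 1 )*269^1*1021^( - 1) 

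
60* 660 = 39600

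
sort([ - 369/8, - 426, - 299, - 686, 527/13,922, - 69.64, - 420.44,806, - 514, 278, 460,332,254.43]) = [ - 686, - 514, - 426,-420.44, - 299 ,  -  69.64, - 369/8,527/13,254.43,278,332, 460,806, 922]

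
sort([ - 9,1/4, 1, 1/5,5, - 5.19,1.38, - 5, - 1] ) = [ - 9, - 5.19,- 5 , - 1 , 1/5,1/4,1 , 1.38, 5]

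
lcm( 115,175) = 4025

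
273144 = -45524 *(-6 ) 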